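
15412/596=3853/149 = 25.86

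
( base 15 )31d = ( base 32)lv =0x2bf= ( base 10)703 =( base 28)p3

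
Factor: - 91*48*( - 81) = 2^4*3^5*7^1*13^1 = 353808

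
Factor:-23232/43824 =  - 2^2*11^1 * 83^(-1) = -44/83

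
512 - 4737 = -4225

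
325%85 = 70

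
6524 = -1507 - - 8031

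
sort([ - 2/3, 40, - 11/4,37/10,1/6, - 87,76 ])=[ - 87, - 11/4, - 2/3, 1/6,37/10 , 40, 76 ]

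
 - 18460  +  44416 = 25956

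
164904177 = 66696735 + 98207442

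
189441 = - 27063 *( - 7 )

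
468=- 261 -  - 729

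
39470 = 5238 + 34232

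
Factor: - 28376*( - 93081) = 2^3* 3^1 * 19^1*23^1*71^1*3547^1 = 2641266456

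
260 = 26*10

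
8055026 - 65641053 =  - 57586027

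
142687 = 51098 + 91589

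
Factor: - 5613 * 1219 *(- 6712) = 45925161864 = 2^3*3^1*23^1*53^1*839^1*1871^1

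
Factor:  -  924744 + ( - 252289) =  - 11^1*13^1  *  8231^1 = - 1177033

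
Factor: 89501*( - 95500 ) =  - 8547345500 = - 2^2* 5^3*191^1*89501^1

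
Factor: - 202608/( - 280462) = 216/299 = 2^3*3^3*  13^( - 1 )*23^( - 1)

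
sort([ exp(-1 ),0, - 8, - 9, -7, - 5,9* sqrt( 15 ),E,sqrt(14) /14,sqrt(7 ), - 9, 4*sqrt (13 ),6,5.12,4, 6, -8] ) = [ -9, - 9, - 8,-8,-7,-5, 0,sqrt ( 14)/14 , exp(-1 ),sqrt( 7) , E, 4,5.12,6,6,4 * sqrt(13),9*sqrt(15)] 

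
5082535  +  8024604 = 13107139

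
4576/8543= 4576/8543 = 0.54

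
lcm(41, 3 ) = 123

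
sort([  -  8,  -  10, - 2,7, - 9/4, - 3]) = [ - 10, - 8,-3 ,  -  9/4,- 2,7 ]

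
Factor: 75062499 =3^1*  661^1*37853^1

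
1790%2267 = 1790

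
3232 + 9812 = 13044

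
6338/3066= 3169/1533 = 2.07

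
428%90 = 68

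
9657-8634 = 1023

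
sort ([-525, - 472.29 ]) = [ - 525, -472.29 ] 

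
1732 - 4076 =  - 2344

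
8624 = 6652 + 1972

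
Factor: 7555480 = 2^3*5^1 * 17^1*41^1 * 271^1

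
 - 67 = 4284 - 4351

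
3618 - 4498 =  - 880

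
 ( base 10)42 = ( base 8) 52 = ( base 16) 2A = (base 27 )1f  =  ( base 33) 19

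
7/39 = 7/39 = 0.18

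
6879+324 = 7203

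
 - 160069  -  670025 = - 830094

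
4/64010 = 2/32005 = 0.00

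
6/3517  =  6/3517 = 0.00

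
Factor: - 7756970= - 2^1*5^1*13^1*59669^1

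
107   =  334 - 227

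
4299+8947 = 13246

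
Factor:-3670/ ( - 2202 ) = 5/3= 3^(- 1)*5^1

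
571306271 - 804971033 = -233664762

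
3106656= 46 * 67536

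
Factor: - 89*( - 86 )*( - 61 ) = -466894 = -2^1*43^1 * 61^1 * 89^1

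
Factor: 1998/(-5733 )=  - 2^1*3^1 * 7^( - 2)*13^(- 1)*37^1  =  - 222/637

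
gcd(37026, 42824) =2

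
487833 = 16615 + 471218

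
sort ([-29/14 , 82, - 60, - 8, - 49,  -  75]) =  [ - 75,  -  60, - 49, - 8,  -  29/14,82 ]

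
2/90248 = 1/45124 = 0.00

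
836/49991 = 836/49991 = 0.02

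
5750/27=5750/27 = 212.96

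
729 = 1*729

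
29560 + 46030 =75590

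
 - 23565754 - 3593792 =  -  27159546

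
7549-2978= 4571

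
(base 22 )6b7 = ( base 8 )6121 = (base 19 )8DI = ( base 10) 3153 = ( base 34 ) 2OP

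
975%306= 57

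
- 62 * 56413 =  - 3497606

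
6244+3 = 6247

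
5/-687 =-5/687= -0.01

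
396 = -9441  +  9837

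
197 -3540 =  - 3343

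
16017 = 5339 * 3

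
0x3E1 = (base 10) 993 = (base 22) 213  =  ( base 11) 823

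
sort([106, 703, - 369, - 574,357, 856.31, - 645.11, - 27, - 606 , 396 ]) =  [ - 645.11,-606, - 574, - 369,-27, 106, 357, 396,703 , 856.31]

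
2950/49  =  2950/49 = 60.20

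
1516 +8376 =9892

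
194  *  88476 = 17164344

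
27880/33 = 27880/33 = 844.85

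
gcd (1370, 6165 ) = 685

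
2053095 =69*29755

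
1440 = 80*18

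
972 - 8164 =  - 7192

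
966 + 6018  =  6984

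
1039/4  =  259 + 3/4 = 259.75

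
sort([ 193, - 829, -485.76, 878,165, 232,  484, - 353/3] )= [ - 829, - 485.76 , - 353/3, 165, 193, 232,  484 , 878 ] 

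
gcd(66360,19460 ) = 140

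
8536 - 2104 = 6432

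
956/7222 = 478/3611 = 0.13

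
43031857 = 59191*727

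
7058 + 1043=8101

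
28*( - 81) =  - 2268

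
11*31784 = 349624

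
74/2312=37/1156 =0.03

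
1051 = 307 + 744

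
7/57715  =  1/8245 = 0.00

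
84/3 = 28 = 28.00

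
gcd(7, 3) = 1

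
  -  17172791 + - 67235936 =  - 84408727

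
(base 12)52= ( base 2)111110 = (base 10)62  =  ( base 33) 1T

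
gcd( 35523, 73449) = 9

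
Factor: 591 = 3^1 * 197^1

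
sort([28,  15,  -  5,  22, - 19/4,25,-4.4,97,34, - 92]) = [ - 92, - 5, - 19/4, - 4.4,  15,22,25,28,34, 97] 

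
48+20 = 68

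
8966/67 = 8966/67 =133.82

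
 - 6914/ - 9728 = 3457/4864 = 0.71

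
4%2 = 0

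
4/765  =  4/765  =  0.01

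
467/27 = 467/27 = 17.30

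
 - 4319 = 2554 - 6873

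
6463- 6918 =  - 455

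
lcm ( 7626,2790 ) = 114390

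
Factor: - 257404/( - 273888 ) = 203/216=2^(  -  3)*3^( - 3 )*7^1*29^1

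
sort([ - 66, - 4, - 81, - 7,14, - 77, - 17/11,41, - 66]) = [ - 81 , -77, - 66, - 66, - 7, - 4, - 17/11,14, 41]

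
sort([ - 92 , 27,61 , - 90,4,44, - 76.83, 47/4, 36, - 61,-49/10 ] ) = [ - 92,  -  90, - 76.83, - 61, - 49/10, 4, 47/4,27, 36, 44,61]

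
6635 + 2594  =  9229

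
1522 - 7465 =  - 5943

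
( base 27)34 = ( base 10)85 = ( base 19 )49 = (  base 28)31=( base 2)1010101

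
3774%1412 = 950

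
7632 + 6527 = 14159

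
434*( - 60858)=- 26412372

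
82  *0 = 0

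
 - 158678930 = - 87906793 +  - 70772137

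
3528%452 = 364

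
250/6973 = 250/6973 = 0.04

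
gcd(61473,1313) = 1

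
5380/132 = 40 + 25/33 = 40.76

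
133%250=133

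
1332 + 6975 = 8307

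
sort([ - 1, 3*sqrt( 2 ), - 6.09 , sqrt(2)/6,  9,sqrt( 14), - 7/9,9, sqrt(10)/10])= [ - 6.09,-1,-7/9, sqrt ( 2 ) /6,sqrt(10)/10, sqrt( 14), 3*sqrt(2),9,9 ] 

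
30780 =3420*9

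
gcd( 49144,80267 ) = 1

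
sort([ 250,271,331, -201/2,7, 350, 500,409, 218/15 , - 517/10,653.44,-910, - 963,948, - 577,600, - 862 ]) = [-963,  -  910, - 862,  -  577, - 201/2, - 517/10,7, 218/15,  250,271, 331, 350,409, 500,600, 653.44,948 ]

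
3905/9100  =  781/1820 = 0.43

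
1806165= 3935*459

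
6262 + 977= 7239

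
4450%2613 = 1837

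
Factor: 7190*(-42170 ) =-2^2* 5^2*719^1*4217^1 = - 303202300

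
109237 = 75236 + 34001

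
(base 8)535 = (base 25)DO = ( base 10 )349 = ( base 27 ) CP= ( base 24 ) ED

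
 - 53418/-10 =26709/5=5341.80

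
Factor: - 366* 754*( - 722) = 199246008 = 2^3*3^1*13^1 * 19^2*29^1 * 61^1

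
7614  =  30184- 22570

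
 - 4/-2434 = 2/1217 = 0.00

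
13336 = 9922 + 3414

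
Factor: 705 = 3^1*5^1*47^1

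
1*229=229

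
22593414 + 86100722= 108694136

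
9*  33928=305352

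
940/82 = 470/41 = 11.46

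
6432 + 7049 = 13481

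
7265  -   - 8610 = 15875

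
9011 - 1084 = 7927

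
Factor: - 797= -797^1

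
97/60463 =97/60463=0.00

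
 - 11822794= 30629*( - 386 )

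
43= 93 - 50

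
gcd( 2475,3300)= 825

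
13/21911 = 13/21911 = 0.00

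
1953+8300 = 10253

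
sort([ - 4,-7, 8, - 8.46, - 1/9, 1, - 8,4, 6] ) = [ - 8.46 ,-8, - 7, - 4, - 1/9 , 1, 4 , 6 , 8 ] 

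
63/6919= 63/6919 = 0.01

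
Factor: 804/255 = 2^2*5^(-1)*17^ (-1)*67^1 = 268/85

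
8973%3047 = 2879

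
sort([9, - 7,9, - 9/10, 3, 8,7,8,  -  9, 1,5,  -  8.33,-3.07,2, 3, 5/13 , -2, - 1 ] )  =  [-9, - 8.33, - 7,-3.07,-2, -1, -9/10,5/13, 1,2,3, 3,5, 7,8 , 8  ,  9,9 ] 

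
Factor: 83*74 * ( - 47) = - 288674 = - 2^1 * 37^1 * 47^1 * 83^1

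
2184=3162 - 978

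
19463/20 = 973+ 3/20= 973.15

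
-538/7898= - 1 + 3680/3949 = -0.07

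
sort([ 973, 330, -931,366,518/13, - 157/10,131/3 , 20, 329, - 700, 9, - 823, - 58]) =[-931, - 823 , - 700, - 58, - 157/10,9 , 20,518/13,  131/3,329 , 330,366,973 ]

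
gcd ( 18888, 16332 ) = 12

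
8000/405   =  19 + 61/81 = 19.75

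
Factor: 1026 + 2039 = 5^1 * 613^1 = 3065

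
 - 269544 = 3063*( - 88)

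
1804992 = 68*26544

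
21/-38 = - 1  +  17/38 = - 0.55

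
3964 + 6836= 10800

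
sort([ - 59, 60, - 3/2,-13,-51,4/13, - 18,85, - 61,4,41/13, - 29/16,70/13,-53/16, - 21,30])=[ - 61 , - 59, - 51, - 21, - 18,-13 , - 53/16, - 29/16, - 3/2,4/13 , 41/13,4,  70/13, 30,60 , 85]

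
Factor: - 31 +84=53^1 = 53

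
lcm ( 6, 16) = 48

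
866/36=24+1/18  =  24.06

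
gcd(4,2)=2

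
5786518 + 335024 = 6121542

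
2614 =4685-2071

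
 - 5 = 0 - 5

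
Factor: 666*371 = 2^1*3^2*7^1*37^1*53^1 = 247086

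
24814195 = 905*27419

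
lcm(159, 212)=636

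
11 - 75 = -64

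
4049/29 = 139+18/29= 139.62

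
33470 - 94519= - 61049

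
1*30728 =30728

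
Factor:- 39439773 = -3^2*4382197^1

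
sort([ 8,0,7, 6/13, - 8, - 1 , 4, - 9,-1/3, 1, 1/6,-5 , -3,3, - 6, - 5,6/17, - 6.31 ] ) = [  -  9 , - 8, - 6.31, - 6, - 5, - 5, - 3, - 1,-1/3, 0,1/6,  6/17, 6/13, 1,  3,4,7,8]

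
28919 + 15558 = 44477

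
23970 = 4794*5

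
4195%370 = 125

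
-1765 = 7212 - 8977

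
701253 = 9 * 77917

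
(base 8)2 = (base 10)2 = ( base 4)2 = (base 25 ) 2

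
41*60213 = 2468733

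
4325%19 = 12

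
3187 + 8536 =11723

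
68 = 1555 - 1487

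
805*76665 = 61715325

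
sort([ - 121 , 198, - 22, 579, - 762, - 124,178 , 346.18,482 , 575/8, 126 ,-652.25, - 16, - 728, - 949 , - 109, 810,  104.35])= [  -  949, - 762, - 728, - 652.25, - 124, - 121, - 109, - 22 , - 16,575/8, 104.35,126, 178,198,  346.18,482,  579 , 810]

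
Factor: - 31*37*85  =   - 97495 = - 5^1* 17^1 * 31^1*37^1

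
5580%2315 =950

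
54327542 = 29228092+25099450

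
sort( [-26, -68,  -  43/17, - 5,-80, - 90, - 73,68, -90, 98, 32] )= [- 90, - 90, - 80, - 73, -68 ,-26, - 5 , - 43/17 , 32,68, 98]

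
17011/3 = 5670 + 1/3 = 5670.33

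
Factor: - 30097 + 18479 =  - 2^1 * 37^1*157^1 = - 11618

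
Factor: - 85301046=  - 2^1*3^3*1237^1*1277^1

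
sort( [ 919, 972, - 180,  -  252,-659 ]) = [ - 659, - 252,  -  180,919, 972] 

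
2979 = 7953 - 4974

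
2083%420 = 403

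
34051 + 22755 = 56806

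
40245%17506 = 5233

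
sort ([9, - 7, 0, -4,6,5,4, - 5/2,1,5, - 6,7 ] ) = [ - 7, - 6, - 4, - 5/2,0,1 , 4,5 , 5,6, 7, 9 ] 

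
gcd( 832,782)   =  2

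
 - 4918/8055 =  - 4918/8055 = - 0.61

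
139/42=3 + 13/42 = 3.31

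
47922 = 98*489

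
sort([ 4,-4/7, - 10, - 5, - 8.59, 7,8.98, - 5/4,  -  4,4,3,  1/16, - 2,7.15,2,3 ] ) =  [ - 10, - 8.59 , - 5,-4, - 2 , - 5/4,-4/7,1/16,2, 3,3, 4,4, 7,7.15, 8.98]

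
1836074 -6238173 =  - 4402099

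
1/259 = 1/259 = 0.00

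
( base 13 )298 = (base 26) hl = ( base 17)1a4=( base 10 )463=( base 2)111001111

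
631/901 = 631/901 = 0.70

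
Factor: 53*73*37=37^1 * 53^1*73^1  =  143153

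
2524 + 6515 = 9039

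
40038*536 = 21460368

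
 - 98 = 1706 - 1804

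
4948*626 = 3097448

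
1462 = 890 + 572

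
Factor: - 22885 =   -  5^1*23^1*199^1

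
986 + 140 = 1126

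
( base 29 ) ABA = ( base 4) 2020203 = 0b10001000100011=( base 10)8739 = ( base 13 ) 3c93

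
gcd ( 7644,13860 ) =84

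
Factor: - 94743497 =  - 41^1*271^1*8527^1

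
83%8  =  3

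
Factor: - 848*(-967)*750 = 2^5*3^1*5^3 *53^1*967^1  =  615012000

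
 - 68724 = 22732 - 91456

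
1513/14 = 108 + 1/14 = 108.07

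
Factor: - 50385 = -3^1*5^1  *  3359^1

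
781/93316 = 781/93316= 0.01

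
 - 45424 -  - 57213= 11789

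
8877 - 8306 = 571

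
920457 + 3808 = 924265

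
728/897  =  56/69 = 0.81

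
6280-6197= 83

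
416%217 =199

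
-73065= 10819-83884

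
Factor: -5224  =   - 2^3*653^1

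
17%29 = 17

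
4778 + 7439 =12217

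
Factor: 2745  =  3^2*5^1*61^1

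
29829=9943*3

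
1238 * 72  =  89136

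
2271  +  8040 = 10311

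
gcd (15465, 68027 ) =1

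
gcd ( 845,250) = 5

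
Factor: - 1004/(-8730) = 502/4365  =  2^1*3^( - 2 )*5^(-1)  *97^ ( -1) *251^1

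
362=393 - 31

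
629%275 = 79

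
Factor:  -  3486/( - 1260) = 2^( - 1 )*3^( -1 )*5^(-1 )*83^1  =  83/30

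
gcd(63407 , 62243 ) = 1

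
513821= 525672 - 11851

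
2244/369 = 6 + 10/123= 6.08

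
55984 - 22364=33620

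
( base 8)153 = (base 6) 255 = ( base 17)65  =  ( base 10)107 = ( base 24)4B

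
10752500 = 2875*3740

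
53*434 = 23002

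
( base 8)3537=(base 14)98B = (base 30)22r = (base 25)30c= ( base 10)1887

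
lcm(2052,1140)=10260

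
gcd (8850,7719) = 3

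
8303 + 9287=17590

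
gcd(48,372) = 12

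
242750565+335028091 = 577778656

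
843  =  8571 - 7728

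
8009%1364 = 1189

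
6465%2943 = 579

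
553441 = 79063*7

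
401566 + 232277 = 633843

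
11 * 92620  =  1018820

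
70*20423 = 1429610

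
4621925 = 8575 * 539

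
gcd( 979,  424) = 1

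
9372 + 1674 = 11046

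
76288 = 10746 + 65542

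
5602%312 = 298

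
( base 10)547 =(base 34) g3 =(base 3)202021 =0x223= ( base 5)4142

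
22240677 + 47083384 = 69324061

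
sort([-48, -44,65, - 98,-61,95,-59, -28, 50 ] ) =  [ - 98, - 61,-59, - 48, - 44, - 28,50 , 65, 95]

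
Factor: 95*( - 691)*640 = -2^7 * 5^2*19^1*691^1 = - 42012800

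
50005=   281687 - 231682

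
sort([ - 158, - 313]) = [-313, - 158 ]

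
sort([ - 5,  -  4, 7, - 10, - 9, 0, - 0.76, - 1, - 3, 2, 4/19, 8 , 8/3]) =[ - 10, - 9,-5, - 4, - 3,-1,-0.76, 0,4/19,2, 8/3, 7, 8] 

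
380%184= 12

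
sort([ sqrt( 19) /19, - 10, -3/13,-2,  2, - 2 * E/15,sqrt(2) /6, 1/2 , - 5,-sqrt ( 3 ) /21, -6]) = [ -10, - 6, -5,-2, - 2*E/15, - 3/13,-sqrt( 3) /21, sqrt( 19)/19,sqrt(2)/6, 1/2, 2]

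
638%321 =317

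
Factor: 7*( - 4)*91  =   -2^2 * 7^2 * 13^1 = - 2548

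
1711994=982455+729539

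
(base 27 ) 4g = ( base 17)75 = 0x7c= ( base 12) A4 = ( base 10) 124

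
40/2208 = 5/276 = 0.02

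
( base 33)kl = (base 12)489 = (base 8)1251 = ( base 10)681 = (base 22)18L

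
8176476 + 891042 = 9067518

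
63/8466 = 21/2822 = 0.01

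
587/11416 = 587/11416 = 0.05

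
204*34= 6936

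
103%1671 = 103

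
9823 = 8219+1604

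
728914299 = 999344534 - 270430235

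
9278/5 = 1855 + 3/5 = 1855.60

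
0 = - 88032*0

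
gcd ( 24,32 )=8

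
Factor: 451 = 11^1*41^1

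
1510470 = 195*7746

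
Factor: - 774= - 2^1*3^2*43^1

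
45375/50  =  1815/2 = 907.50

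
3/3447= 1/1149 = 0.00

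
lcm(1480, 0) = 0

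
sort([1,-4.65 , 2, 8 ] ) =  [-4.65, 1,2, 8]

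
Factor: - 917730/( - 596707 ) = 2^1*3^4*5^1*11^1*103^1*596707^( - 1) 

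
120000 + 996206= 1116206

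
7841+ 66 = 7907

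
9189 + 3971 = 13160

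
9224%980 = 404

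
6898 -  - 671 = 7569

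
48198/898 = 24099/449 = 53.67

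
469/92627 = 469/92627  =  0.01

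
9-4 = 5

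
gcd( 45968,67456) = 272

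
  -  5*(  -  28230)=141150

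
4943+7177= 12120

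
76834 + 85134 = 161968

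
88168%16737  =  4483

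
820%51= 4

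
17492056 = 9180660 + 8311396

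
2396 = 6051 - 3655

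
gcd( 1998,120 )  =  6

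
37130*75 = 2784750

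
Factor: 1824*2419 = 4412256 = 2^5*3^1*19^1* 41^1*59^1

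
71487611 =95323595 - 23835984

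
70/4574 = 35/2287 = 0.02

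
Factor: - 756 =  - 2^2*3^3*7^1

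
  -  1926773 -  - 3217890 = 1291117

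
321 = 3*107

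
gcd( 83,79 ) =1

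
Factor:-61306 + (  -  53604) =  - 114910 = - 2^1 * 5^1 * 11491^1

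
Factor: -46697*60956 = -2846462332 = -2^2*7^4*311^1*953^1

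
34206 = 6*5701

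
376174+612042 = 988216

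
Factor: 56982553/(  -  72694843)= - 13^( - 2 ) *37^1*97^1*15877^1*430147^( - 1 )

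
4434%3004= 1430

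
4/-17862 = - 1 + 8929/8931=-0.00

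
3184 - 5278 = -2094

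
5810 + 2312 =8122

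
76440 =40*1911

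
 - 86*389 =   -  33454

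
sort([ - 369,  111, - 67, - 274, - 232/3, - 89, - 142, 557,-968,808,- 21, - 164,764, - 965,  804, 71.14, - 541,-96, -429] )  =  [  -  968, - 965, - 541, - 429, - 369, - 274,  -  164,-142, - 96, - 89,- 232/3,-67,-21,71.14, 111,557,764,804, 808 ] 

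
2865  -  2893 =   -  28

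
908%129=5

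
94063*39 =3668457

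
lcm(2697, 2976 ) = 86304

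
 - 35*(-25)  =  875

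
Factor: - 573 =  - 3^1*191^1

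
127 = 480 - 353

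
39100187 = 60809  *643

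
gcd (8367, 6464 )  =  1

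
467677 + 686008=1153685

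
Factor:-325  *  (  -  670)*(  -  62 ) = -13500500= -  2^2 *5^3*13^1*31^1*67^1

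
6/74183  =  6/74183 =0.00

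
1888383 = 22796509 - 20908126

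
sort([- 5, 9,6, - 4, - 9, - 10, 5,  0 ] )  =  [-10 , - 9, - 5,  -  4,0,5, 6, 9] 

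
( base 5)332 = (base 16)5c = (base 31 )2U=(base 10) 92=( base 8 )134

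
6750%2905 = 940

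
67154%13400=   154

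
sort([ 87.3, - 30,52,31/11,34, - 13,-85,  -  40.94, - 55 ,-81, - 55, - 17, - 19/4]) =[-85,-81, - 55,-55, - 40.94, - 30, - 17, - 13,  -  19/4,31/11 , 34,52,87.3] 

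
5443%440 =163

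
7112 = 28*254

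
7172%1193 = 14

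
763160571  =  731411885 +31748686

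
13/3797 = 13/3797  =  0.00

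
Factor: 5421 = 3^1 * 13^1*139^1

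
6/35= 6/35 =0.17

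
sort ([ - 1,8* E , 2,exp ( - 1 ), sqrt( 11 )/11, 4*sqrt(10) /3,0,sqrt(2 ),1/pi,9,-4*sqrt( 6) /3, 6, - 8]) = [ - 8, - 4*sqrt(6 ) /3, - 1,0, sqrt(11 ) /11,1/pi, exp(-1),sqrt(2 ), 2,4 *sqrt(10) /3,6,9,8*E]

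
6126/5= 1225 + 1/5  =  1225.20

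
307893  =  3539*87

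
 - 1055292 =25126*( - 42)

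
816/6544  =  51/409 = 0.12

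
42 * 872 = 36624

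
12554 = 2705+9849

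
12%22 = 12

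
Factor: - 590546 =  - 2^1*11^1*17^1*1579^1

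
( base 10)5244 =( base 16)147c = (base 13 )2505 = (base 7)21201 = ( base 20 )d24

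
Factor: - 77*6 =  - 2^1* 3^1*7^1* 11^1 = -  462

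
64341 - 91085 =-26744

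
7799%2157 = 1328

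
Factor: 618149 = 7^1 * 233^1* 379^1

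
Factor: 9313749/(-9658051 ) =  - 3^2*13^(  -  1 ) * 347^ (- 1 )*2141^( - 1)*1034861^1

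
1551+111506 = 113057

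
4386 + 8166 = 12552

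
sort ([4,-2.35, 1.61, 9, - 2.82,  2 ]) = [ - 2.82, - 2.35,  1.61,2,4, 9 ] 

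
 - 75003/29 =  - 75003/29 = - 2586.31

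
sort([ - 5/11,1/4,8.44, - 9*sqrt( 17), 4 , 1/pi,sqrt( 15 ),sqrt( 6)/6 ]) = [- 9*sqrt( 17),-5/11, 1/4,1/pi, sqrt(6)/6,sqrt( 15),4,8.44]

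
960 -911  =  49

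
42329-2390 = 39939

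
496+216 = 712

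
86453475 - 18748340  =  67705135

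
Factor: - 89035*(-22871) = 2036319485 = 5^1*17807^1*22871^1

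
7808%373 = 348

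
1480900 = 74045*20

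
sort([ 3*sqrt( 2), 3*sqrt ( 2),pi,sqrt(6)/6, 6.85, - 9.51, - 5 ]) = [ - 9.51, - 5,sqrt( 6)/6, pi, 3 * sqrt( 2),3*sqrt( 2 ), 6.85]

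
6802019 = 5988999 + 813020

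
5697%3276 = 2421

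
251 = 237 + 14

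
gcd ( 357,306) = 51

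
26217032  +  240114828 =266331860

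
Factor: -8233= - 8233^1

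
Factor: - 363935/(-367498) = 715/722 =2^( - 1)*5^1*11^1*13^1*19^( - 2)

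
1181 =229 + 952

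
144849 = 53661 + 91188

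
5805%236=141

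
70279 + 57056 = 127335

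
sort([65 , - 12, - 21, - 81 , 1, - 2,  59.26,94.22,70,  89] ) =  [ - 81, - 21, - 12, - 2, 1 , 59.26, 65,70,89, 94.22]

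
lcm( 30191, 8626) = 60382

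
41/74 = 41/74 = 0.55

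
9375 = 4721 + 4654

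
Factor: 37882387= 107^1*354041^1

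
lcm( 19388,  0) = 0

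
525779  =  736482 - 210703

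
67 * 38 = 2546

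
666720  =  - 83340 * ( - 8)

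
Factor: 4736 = 2^7*37^1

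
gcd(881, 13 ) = 1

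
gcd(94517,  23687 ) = 1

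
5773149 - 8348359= - 2575210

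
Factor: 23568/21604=2^2 * 3^1*11^( - 1 ) = 12/11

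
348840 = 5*69768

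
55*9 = 495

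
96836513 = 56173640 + 40662873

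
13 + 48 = 61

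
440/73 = 440/73 = 6.03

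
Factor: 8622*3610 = 31125420 = 2^2*3^2*5^1*19^2*479^1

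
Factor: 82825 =5^2*3313^1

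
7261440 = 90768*80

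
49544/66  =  2252/3 = 750.67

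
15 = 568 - 553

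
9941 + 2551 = 12492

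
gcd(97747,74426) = 1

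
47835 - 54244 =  - 6409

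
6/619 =6/619= 0.01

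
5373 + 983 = 6356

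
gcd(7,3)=1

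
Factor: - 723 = -3^1 *241^1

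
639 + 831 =1470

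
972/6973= 972/6973 =0.14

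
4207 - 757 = 3450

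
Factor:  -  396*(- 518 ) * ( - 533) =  - 2^3*3^2*7^1 * 11^1*13^1*37^1* 41^1= - 109333224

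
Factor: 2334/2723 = 6/7 =2^1*3^1 * 7^(-1 ) 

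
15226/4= 3806  +  1/2 = 3806.50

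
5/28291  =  5/28291 = 0.00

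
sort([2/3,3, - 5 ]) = [  -  5,2/3,3] 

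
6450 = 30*215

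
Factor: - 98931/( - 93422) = 14133/13346  =  2^(-1 )*3^1* 7^1*673^1*6673^( - 1 ) 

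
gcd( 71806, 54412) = 446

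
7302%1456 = 22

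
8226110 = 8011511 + 214599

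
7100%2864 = 1372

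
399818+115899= 515717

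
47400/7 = 47400/7 = 6771.43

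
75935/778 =75935/778 = 97.60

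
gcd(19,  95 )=19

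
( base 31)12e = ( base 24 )1j5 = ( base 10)1037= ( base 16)40d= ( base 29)16M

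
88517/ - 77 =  - 8047/7 = - 1149.57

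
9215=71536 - 62321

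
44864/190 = 236 + 12/95 = 236.13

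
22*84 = 1848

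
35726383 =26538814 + 9187569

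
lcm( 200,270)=5400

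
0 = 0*778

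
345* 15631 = 5392695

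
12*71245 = 854940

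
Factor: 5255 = 5^1 * 1051^1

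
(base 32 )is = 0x25c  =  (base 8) 1134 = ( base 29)ko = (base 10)604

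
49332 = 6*8222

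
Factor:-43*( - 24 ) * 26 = 2^4*3^1 * 13^1*43^1 = 26832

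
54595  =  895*61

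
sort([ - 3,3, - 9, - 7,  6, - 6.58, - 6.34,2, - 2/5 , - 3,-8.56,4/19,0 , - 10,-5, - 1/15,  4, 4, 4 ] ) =[ - 10, - 9, - 8.56 , - 7, - 6.58,-6.34,-5, - 3,-3, - 2/5,-1/15,0, 4/19, 2, 3, 4,4, 4, 6 ]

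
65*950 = 61750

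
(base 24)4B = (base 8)153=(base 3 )10222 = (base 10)107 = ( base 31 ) 3e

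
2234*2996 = 6693064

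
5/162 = 5/162= 0.03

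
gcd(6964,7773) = 1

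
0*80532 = 0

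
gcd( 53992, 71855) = 1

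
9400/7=1342 + 6/7 = 1342.86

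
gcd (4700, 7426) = 94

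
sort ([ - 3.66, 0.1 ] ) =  [ - 3.66,0.1]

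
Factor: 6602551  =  6602551^1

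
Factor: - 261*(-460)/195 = 8004/13 = 2^2*3^1*13^(  -  1 )*23^1*29^1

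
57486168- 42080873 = 15405295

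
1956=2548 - 592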